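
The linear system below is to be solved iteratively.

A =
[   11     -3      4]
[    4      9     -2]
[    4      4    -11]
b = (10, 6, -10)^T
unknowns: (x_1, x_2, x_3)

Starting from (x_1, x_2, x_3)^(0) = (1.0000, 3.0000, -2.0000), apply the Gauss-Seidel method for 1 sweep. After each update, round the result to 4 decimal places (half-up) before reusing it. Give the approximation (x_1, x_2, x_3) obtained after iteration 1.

(2.4545, -0.8687, 1.4857)

Iteration 1:
  x_1 = (10 - (-3)·3.0000 - (4)·-2.0000) / (11) = 2.4545
  x_2 = (6 - (4)·2.4545 - (-2)·-2.0000) / (9) = -0.8687
  x_3 = (-10 - (4)·2.4545 - (4)·-0.8687) / (-11) = 1.4857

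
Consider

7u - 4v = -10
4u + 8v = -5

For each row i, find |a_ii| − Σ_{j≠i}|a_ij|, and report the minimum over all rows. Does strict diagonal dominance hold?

3

row 1: |7| − (4) = 3
row 2: |8| − (4) = 4
minimum over rows = 3 → strictly diagonally dominant (convergence guaranteed)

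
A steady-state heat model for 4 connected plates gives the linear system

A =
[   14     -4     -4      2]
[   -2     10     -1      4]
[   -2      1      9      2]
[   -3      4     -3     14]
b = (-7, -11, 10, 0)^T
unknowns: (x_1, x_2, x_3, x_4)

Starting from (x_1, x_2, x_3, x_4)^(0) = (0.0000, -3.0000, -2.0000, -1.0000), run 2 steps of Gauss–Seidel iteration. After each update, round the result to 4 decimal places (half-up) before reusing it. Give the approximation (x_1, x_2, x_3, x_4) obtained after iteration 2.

Iteration 1:
  x_1 = (-7 - (-4)·-3.0000 - (-4)·-2.0000 - (2)·-1.0000) / (14) = -1.7857
  x_2 = (-11 - (-2)·-1.7857 - (-1)·-2.0000 - (4)·-1.0000) / (10) = -1.2571
  x_3 = (10 - (-2)·-1.7857 - (1)·-1.2571 - (2)·-1.0000) / (9) = 1.0762
  x_4 = (0 - (-3)·-1.7857 - (4)·-1.2571 - (-3)·1.0762) / (14) = 0.2071
Iteration 2:
  x_1 = (-7 - (-4)·-1.2571 - (-4)·1.0762 - (2)·0.2071) / (14) = -0.5813
  x_2 = (-11 - (-2)·-0.5813 - (-1)·1.0762 - (4)·0.2071) / (10) = -1.1915
  x_3 = (10 - (-2)·-0.5813 - (1)·-1.1915 - (2)·0.2071) / (9) = 1.0683
  x_4 = (0 - (-3)·-0.5813 - (4)·-1.1915 - (-3)·1.0683) / (14) = 0.4448

(-0.5813, -1.1915, 1.0683, 0.4448)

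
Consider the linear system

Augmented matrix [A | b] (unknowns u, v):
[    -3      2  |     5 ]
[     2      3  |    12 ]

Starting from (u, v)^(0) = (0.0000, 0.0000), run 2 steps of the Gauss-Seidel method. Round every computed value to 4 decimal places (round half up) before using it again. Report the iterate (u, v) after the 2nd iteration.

(1.7407, 2.8395)

Iteration 1:
  u = (5 - (2)·0.0000) / (-3) = -1.6667
  v = (12 - (2)·-1.6667) / (3) = 5.1111
Iteration 2:
  u = (5 - (2)·5.1111) / (-3) = 1.7407
  v = (12 - (2)·1.7407) / (3) = 2.8395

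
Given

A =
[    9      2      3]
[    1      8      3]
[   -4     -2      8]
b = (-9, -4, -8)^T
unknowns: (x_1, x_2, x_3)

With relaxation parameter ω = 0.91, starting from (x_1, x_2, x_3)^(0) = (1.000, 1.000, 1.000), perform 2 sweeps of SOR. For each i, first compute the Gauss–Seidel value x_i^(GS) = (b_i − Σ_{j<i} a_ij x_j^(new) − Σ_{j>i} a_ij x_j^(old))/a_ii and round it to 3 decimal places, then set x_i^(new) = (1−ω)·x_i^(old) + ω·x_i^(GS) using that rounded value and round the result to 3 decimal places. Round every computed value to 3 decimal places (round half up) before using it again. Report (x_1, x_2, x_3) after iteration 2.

Iteration 1:
  x_1: GS value = (-9 - (2)·1.000 - (3)·1.000) / (9) = -1.556;  x_1 ← (1−ω)·1.000 + ω·-1.556 = -1.326
  x_2: GS value = (-4 - (1)·-1.326 - (3)·1.000) / (8) = -0.709;  x_2 ← (1−ω)·1.000 + ω·-0.709 = -0.555
  x_3: GS value = (-8 - (-4)·-1.326 - (-2)·-0.555) / (8) = -1.802;  x_3 ← (1−ω)·1.000 + ω·-1.802 = -1.550
Iteration 2:
  x_1: GS value = (-9 - (2)·-0.555 - (3)·-1.550) / (9) = -0.360;  x_1 ← (1−ω)·-1.326 + ω·-0.360 = -0.447
  x_2: GS value = (-4 - (1)·-0.447 - (3)·-1.550) / (8) = 0.137;  x_2 ← (1−ω)·-0.555 + ω·0.137 = 0.075
  x_3: GS value = (-8 - (-4)·-0.447 - (-2)·0.075) / (8) = -1.205;  x_3 ← (1−ω)·-1.550 + ω·-1.205 = -1.236

(-0.447, 0.075, -1.236)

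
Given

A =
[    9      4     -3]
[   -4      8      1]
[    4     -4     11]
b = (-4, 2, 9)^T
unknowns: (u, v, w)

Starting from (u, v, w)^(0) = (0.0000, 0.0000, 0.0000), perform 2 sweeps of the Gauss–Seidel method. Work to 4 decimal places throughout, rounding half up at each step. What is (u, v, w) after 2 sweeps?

(-0.1268, 0.0629, 0.8872)

Iteration 1:
  u = (-4 - (4)·0.0000 - (-3)·0.0000) / (9) = -0.4444
  v = (2 - (-4)·-0.4444 - (1)·0.0000) / (8) = 0.0278
  w = (9 - (4)·-0.4444 - (-4)·0.0278) / (11) = 0.9899
Iteration 2:
  u = (-4 - (4)·0.0278 - (-3)·0.9899) / (9) = -0.1268
  v = (2 - (-4)·-0.1268 - (1)·0.9899) / (8) = 0.0629
  w = (9 - (4)·-0.1268 - (-4)·0.0629) / (11) = 0.8872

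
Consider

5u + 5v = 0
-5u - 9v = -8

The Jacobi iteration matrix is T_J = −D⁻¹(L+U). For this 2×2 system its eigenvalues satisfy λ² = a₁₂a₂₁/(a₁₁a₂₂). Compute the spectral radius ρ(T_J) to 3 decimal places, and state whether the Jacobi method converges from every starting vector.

0.745

a₁₂a₂₁/(a₁₁a₂₂) = (5)·(-5) / ((5)·(-9)) = 0.555556
ρ = √|0.555556| = √0.555556 = 0.745
ρ < 1, so Jacobi converges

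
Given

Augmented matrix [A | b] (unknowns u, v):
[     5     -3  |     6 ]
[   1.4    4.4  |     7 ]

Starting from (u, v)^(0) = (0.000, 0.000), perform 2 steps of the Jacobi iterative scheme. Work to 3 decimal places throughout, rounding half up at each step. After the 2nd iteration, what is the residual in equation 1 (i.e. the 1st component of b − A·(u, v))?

Iteration 1:
  u = (6 - (-3)·0.000) / (5) = 1.200
  v = (7 - (1.4)·0.000) / (4.4) = 1.591
Iteration 2:
  u = (6 - (-3)·1.591) / (5) = 2.155
  v = (7 - (1.4)·1.200) / (4.4) = 1.209
Residual b − A·x = (-1.148, -1.337)

-1.148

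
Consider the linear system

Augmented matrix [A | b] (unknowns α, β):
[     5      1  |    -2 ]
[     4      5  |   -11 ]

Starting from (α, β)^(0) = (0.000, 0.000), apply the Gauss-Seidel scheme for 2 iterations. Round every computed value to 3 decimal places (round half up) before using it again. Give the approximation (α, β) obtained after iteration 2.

(-0.024, -2.181)

Iteration 1:
  α = (-2 - (1)·0.000) / (5) = -0.400
  β = (-11 - (4)·-0.400) / (5) = -1.880
Iteration 2:
  α = (-2 - (1)·-1.880) / (5) = -0.024
  β = (-11 - (4)·-0.024) / (5) = -2.181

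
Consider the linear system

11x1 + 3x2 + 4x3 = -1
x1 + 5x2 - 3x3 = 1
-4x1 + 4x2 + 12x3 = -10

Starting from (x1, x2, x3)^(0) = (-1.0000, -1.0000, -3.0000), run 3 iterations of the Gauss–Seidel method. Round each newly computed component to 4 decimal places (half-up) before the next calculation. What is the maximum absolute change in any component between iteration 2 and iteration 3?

Iteration 1:
  x1 = (-1 - (3)·-1.0000 - (4)·-3.0000) / (11) = 1.2727
  x2 = (1 - (1)·1.2727 - (-3)·-3.0000) / (5) = -1.8545
  x3 = (-10 - (-4)·1.2727 - (4)·-1.8545) / (12) = 0.2091
Iteration 2:
  x1 = (-1 - (3)·-1.8545 - (4)·0.2091) / (11) = 0.3388
  x2 = (1 - (1)·0.3388 - (-3)·0.2091) / (5) = 0.2577
  x3 = (-10 - (-4)·0.3388 - (4)·0.2577) / (12) = -0.8063
Iteration 3:
  x1 = (-1 - (3)·0.2577 - (4)·-0.8063) / (11) = 0.1320
  x2 = (1 - (1)·0.1320 - (-3)·-0.8063) / (5) = -0.3102
  x3 = (-10 - (-4)·0.1320 - (4)·-0.3102) / (12) = -0.6859
Change: (-0.2068, -0.5679, 0.1204) → max |·| = 0.5679

0.5679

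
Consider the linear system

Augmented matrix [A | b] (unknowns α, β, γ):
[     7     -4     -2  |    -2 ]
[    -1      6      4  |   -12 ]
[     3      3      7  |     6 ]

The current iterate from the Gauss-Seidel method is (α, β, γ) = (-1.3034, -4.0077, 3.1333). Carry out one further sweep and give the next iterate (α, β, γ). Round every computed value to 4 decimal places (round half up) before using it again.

One sweep:
  α = (-2 - (-4)·-4.0077 - (-2)·3.1333) / (7) = -1.6806
  β = (-12 - (-1)·-1.6806 - (4)·3.1333) / (6) = -4.3690
  γ = (6 - (3)·-1.6806 - (3)·-4.3690) / (7) = 3.4498

(-1.6806, -4.3690, 3.4498)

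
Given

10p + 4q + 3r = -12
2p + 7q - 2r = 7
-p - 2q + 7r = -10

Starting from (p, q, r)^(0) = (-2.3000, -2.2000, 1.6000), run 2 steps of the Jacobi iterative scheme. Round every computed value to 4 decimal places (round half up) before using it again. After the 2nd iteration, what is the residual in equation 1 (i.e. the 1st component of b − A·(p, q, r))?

1.9288

Iteration 1:
  p = (-12 - (4)·-2.2000 - (3)·1.6000) / (10) = -0.8000
  q = (7 - (2)·-2.3000 - (-2)·1.6000) / (7) = 2.1143
  r = (-10 - (-1)·-2.3000 - (-2)·-2.2000) / (7) = -2.3857
Iteration 2:
  p = (-12 - (4)·2.1143 - (3)·-2.3857) / (10) = -1.3300
  q = (7 - (2)·-0.8000 - (-2)·-2.3857) / (7) = 0.5469
  r = (-10 - (-1)·-0.8000 - (-2)·2.1143) / (7) = -0.9388
Residual b − A·x = (1.9288, 3.9541, -3.6646)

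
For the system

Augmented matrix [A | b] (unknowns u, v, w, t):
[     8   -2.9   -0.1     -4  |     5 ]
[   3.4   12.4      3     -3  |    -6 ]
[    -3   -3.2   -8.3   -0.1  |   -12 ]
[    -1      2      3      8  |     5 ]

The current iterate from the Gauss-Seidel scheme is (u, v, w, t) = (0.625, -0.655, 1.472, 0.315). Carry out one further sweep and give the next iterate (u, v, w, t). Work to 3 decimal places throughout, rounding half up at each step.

(0.563, -0.918, 1.592, 0.328)

One sweep:
  u = (5 - (-2.9)·-0.655 - (-0.1)·1.472 - (-4)·0.315) / (8) = 0.563
  v = (-6 - (3.4)·0.563 - (3)·1.472 - (-3)·0.315) / (12.4) = -0.918
  w = (-12 - (-3)·0.563 - (-3.2)·-0.918 - (-0.1)·0.315) / (-8.3) = 1.592
  t = (5 - (-1)·0.563 - (2)·-0.918 - (3)·1.592) / (8) = 0.328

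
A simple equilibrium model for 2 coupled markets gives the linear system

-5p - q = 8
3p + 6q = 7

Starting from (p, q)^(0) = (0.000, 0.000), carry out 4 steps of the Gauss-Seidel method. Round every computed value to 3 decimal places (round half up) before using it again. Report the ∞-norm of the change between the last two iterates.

0.004

Iteration 1:
  p = (8 - (-1)·0.000) / (-5) = -1.600
  q = (7 - (3)·-1.600) / (6) = 1.967
Iteration 2:
  p = (8 - (-1)·1.967) / (-5) = -1.993
  q = (7 - (3)·-1.993) / (6) = 2.163
Iteration 3:
  p = (8 - (-1)·2.163) / (-5) = -2.033
  q = (7 - (3)·-2.033) / (6) = 2.183
Iteration 4:
  p = (8 - (-1)·2.183) / (-5) = -2.037
  q = (7 - (3)·-2.037) / (6) = 2.185
Change: (-0.004, 0.002) → max |·| = 0.004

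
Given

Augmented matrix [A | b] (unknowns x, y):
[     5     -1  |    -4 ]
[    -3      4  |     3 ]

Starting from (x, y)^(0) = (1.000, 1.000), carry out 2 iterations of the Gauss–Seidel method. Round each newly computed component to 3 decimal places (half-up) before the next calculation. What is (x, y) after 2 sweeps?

Iteration 1:
  x = (-4 - (-1)·1.000) / (5) = -0.600
  y = (3 - (-3)·-0.600) / (4) = 0.300
Iteration 2:
  x = (-4 - (-1)·0.300) / (5) = -0.740
  y = (3 - (-3)·-0.740) / (4) = 0.195

(-0.740, 0.195)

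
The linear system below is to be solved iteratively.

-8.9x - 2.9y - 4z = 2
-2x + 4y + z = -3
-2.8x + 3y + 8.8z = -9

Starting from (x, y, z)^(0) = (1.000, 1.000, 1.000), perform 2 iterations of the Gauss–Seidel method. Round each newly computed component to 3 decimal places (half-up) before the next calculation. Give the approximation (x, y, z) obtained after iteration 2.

(0.637, -0.224, -0.744)

Iteration 1:
  x = (2 - (-2.9)·1.000 - (-4)·1.000) / (-8.9) = -1.000
  y = (-3 - (-2)·-1.000 - (1)·1.000) / (4) = -1.500
  z = (-9 - (-2.8)·-1.000 - (3)·-1.500) / (8.8) = -0.830
Iteration 2:
  x = (2 - (-2.9)·-1.500 - (-4)·-0.830) / (-8.9) = 0.637
  y = (-3 - (-2)·0.637 - (1)·-0.830) / (4) = -0.224
  z = (-9 - (-2.8)·0.637 - (3)·-0.224) / (8.8) = -0.744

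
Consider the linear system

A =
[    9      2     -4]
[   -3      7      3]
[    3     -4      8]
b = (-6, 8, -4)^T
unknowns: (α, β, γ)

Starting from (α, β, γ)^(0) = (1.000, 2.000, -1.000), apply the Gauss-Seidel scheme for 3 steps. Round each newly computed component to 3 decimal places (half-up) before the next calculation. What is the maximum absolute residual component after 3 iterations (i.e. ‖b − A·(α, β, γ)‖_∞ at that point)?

0.381

Iteration 1:
  α = (-6 - (2)·2.000 - (-4)·-1.000) / (9) = -1.556
  β = (8 - (-3)·-1.556 - (3)·-1.000) / (7) = 0.905
  γ = (-4 - (3)·-1.556 - (-4)·0.905) / (8) = 0.536
Iteration 2:
  α = (-6 - (2)·0.905 - (-4)·0.536) / (9) = -0.630
  β = (8 - (-3)·-0.630 - (3)·0.536) / (7) = 0.643
  γ = (-4 - (3)·-0.630 - (-4)·0.643) / (8) = 0.058
Iteration 3:
  α = (-6 - (2)·0.643 - (-4)·0.058) / (9) = -0.784
  β = (8 - (-3)·-0.784 - (3)·0.058) / (7) = 0.782
  γ = (-4 - (3)·-0.784 - (-4)·0.782) / (8) = 0.185
Residual b − A·x = (0.232, -0.381, 0.000); ∞-norm = 0.381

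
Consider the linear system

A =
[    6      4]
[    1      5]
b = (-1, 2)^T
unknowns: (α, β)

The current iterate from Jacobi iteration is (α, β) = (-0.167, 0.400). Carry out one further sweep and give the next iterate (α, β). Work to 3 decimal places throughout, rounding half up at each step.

One sweep:
  α = (-1 - (4)·0.400) / (6) = -0.433
  β = (2 - (1)·-0.167) / (5) = 0.433

(-0.433, 0.433)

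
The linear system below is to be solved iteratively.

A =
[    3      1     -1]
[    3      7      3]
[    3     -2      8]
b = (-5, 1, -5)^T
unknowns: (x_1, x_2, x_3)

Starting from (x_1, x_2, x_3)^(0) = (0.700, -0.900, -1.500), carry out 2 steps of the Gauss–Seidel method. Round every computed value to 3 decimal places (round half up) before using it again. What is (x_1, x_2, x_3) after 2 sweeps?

(-2.038, 0.814, 0.343)

Iteration 1:
  x_1 = (-5 - (1)·-0.900 - (-1)·-1.500) / (3) = -1.867
  x_2 = (1 - (3)·-1.867 - (3)·-1.500) / (7) = 1.586
  x_3 = (-5 - (3)·-1.867 - (-2)·1.586) / (8) = 0.472
Iteration 2:
  x_1 = (-5 - (1)·1.586 - (-1)·0.472) / (3) = -2.038
  x_2 = (1 - (3)·-2.038 - (3)·0.472) / (7) = 0.814
  x_3 = (-5 - (3)·-2.038 - (-2)·0.814) / (8) = 0.343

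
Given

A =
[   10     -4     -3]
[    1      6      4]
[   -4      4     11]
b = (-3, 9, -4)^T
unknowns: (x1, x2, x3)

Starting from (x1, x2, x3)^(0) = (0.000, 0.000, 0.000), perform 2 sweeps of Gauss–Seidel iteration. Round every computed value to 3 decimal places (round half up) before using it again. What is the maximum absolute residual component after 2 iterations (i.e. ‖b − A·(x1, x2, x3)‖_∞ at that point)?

2.198

Iteration 1:
  x1 = (-3 - (-4)·0.000 - (-3)·0.000) / (10) = -0.300
  x2 = (9 - (1)·-0.300 - (4)·0.000) / (6) = 1.550
  x3 = (-4 - (-4)·-0.300 - (4)·1.550) / (11) = -1.036
Iteration 2:
  x1 = (-3 - (-4)·1.550 - (-3)·-1.036) / (10) = 0.009
  x2 = (9 - (1)·0.009 - (4)·-1.036) / (6) = 2.189
  x3 = (-4 - (-4)·0.009 - (4)·2.189) / (11) = -1.156
Residual b − A·x = (2.198, 0.481, -0.004); ∞-norm = 2.198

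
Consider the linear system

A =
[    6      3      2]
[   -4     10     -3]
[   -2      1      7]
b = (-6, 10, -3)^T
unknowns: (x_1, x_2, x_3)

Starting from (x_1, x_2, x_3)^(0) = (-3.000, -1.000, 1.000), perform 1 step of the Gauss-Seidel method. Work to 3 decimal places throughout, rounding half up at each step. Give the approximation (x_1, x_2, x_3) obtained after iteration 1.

(-0.833, 0.967, -0.805)

Iteration 1:
  x_1 = (-6 - (3)·-1.000 - (2)·1.000) / (6) = -0.833
  x_2 = (10 - (-4)·-0.833 - (-3)·1.000) / (10) = 0.967
  x_3 = (-3 - (-2)·-0.833 - (1)·0.967) / (7) = -0.805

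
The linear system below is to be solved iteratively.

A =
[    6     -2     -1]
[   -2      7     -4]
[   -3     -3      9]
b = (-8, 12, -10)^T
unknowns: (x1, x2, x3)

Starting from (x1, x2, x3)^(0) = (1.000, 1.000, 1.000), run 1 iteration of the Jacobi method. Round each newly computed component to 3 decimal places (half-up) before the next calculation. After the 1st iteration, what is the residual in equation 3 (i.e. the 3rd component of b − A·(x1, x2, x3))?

Iteration 1:
  x1 = (-8 - (-2)·1.000 - (-1)·1.000) / (6) = -0.833
  x2 = (12 - (-2)·1.000 - (-4)·1.000) / (7) = 2.571
  x3 = (-10 - (-3)·1.000 - (-3)·1.000) / (9) = -0.444
Residual b − A·x = (1.696, -9.439, -0.790)

-0.790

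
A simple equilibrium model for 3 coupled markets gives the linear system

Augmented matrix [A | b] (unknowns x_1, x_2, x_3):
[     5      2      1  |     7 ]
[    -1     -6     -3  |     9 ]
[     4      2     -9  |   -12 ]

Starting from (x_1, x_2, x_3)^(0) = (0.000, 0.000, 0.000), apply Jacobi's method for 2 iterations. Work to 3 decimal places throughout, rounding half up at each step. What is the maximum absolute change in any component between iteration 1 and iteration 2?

0.900

Iteration 1:
  x_1 = (7 - (2)·0.000 - (1)·0.000) / (5) = 1.400
  x_2 = (9 - (-1)·0.000 - (-3)·0.000) / (-6) = -1.500
  x_3 = (-12 - (4)·0.000 - (2)·0.000) / (-9) = 1.333
Iteration 2:
  x_1 = (7 - (2)·-1.500 - (1)·1.333) / (5) = 1.733
  x_2 = (9 - (-1)·1.400 - (-3)·1.333) / (-6) = -2.400
  x_3 = (-12 - (4)·1.400 - (2)·-1.500) / (-9) = 1.622
Change: (0.333, -0.900, 0.289) → max |·| = 0.900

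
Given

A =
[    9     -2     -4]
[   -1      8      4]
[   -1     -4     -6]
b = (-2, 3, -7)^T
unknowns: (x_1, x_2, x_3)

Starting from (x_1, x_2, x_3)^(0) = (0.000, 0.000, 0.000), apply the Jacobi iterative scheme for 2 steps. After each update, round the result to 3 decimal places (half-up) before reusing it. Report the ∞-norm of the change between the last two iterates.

Iteration 1:
  x_1 = (-2 - (-2)·0.000 - (-4)·0.000) / (9) = -0.222
  x_2 = (3 - (-1)·0.000 - (4)·0.000) / (8) = 0.375
  x_3 = (-7 - (-1)·0.000 - (-4)·0.000) / (-6) = 1.167
Iteration 2:
  x_1 = (-2 - (-2)·0.375 - (-4)·1.167) / (9) = 0.380
  x_2 = (3 - (-1)·-0.222 - (4)·1.167) / (8) = -0.236
  x_3 = (-7 - (-1)·-0.222 - (-4)·0.375) / (-6) = 0.954
Change: (0.602, -0.611, -0.213) → max |·| = 0.611

0.611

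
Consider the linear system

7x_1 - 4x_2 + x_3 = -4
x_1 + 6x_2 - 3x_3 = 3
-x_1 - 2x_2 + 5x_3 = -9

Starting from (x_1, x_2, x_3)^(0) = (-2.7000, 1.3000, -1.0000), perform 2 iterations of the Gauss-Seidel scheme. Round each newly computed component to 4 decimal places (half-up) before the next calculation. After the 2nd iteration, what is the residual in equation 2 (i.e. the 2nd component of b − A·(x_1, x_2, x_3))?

-0.7205

Iteration 1:
  x_1 = (-4 - (-4)·1.3000 - (1)·-1.0000) / (7) = 0.3143
  x_2 = (3 - (1)·0.3143 - (-3)·-1.0000) / (6) = -0.0524
  x_3 = (-9 - (-1)·0.3143 - (-2)·-0.0524) / (5) = -1.7581
Iteration 2:
  x_1 = (-4 - (-4)·-0.0524 - (1)·-1.7581) / (7) = -0.3502
  x_2 = (3 - (1)·-0.3502 - (-3)·-1.7581) / (6) = -0.3207
  x_3 = (-9 - (-1)·-0.3502 - (-2)·-0.3207) / (5) = -1.9983
Residual b − A·x = (-0.8331, -0.7205, -0.0001)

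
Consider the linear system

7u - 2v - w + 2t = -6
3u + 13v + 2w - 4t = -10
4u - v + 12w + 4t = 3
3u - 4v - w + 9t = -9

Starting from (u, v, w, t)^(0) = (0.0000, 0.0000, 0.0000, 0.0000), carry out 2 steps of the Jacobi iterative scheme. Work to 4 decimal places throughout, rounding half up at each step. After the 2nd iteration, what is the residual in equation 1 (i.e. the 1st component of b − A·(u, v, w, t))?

Iteration 1:
  u = (-6 - (-2)·0.0000 - (-1)·0.0000 - (2)·0.0000) / (7) = -0.8571
  v = (-10 - (3)·0.0000 - (2)·0.0000 - (-4)·0.0000) / (13) = -0.7692
  w = (3 - (4)·0.0000 - (-1)·0.0000 - (4)·0.0000) / (12) = 0.2500
  t = (-9 - (3)·0.0000 - (-4)·0.0000 - (-1)·0.0000) / (9) = -1.0000
Iteration 2:
  u = (-6 - (-2)·-0.7692 - (-1)·0.2500 - (2)·-1.0000) / (7) = -0.7555
  v = (-10 - (3)·-0.8571 - (2)·0.2500 - (-4)·-1.0000) / (13) = -0.9176
  w = (3 - (4)·-0.8571 - (-1)·-0.7692 - (4)·-1.0000) / (12) = 0.8049
  t = (-9 - (3)·-0.8571 - (-4)·-0.7692 - (-1)·0.2500) / (9) = -1.0284
Residual b − A·x = (0.3150, -1.5281, -0.4408, -0.3434)

0.3150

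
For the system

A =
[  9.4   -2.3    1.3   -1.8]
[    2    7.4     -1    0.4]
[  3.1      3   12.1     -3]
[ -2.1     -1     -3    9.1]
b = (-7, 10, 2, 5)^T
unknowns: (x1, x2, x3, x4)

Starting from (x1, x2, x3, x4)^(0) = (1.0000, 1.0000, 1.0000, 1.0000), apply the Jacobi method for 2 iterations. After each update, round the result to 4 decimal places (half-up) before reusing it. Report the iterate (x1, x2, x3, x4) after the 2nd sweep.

(-0.2142, 1.3939, 0.2940, 0.5441)

Iteration 1:
  x1 = (-7 - (-2.3)·1.0000 - (1.3)·1.0000 - (-1.8)·1.0000) / (9.4) = -0.4468
  x2 = (10 - (2)·1.0000 - (-1)·1.0000 - (0.4)·1.0000) / (7.4) = 1.1622
  x3 = (2 - (3.1)·1.0000 - (3)·1.0000 - (-3)·1.0000) / (12.1) = -0.0909
  x4 = (5 - (-2.1)·1.0000 - (-1)·1.0000 - (-3)·1.0000) / (9.1) = 1.2198
Iteration 2:
  x1 = (-7 - (-2.3)·1.1622 - (1.3)·-0.0909 - (-1.8)·1.2198) / (9.4) = -0.2142
  x2 = (10 - (2)·-0.4468 - (-1)·-0.0909 - (0.4)·1.2198) / (7.4) = 1.3939
  x3 = (2 - (3.1)·-0.4468 - (3)·1.1622 - (-3)·1.2198) / (12.1) = 0.2940
  x4 = (5 - (-2.1)·-0.4468 - (-1)·1.1622 - (-3)·-0.0909) / (9.1) = 0.5441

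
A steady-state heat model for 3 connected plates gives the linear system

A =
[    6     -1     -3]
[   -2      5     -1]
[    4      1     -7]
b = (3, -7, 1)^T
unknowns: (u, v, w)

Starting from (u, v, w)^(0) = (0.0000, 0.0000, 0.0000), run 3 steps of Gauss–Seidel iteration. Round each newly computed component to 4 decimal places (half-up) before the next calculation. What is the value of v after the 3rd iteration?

-1.3517

Iteration 1:
  u = (3 - (-1)·0.0000 - (-3)·0.0000) / (6) = 0.5000
  v = (-7 - (-2)·0.5000 - (-1)·0.0000) / (5) = -1.2000
  w = (1 - (4)·0.5000 - (1)·-1.2000) / (-7) = -0.0286
Iteration 2:
  u = (3 - (-1)·-1.2000 - (-3)·-0.0286) / (6) = 0.2857
  v = (-7 - (-2)·0.2857 - (-1)·-0.0286) / (5) = -1.2914
  w = (1 - (4)·0.2857 - (1)·-1.2914) / (-7) = -0.1641
Iteration 3:
  u = (3 - (-1)·-1.2914 - (-3)·-0.1641) / (6) = 0.2027
  v = (-7 - (-2)·0.2027 - (-1)·-0.1641) / (5) = -1.3517
  w = (1 - (4)·0.2027 - (1)·-1.3517) / (-7) = -0.2201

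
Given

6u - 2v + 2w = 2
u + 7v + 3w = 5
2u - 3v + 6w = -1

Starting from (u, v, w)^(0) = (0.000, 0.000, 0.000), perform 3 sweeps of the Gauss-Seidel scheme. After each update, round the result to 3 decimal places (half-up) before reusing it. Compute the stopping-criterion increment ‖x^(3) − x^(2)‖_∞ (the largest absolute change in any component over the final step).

0.038

Iteration 1:
  u = (2 - (-2)·0.000 - (2)·0.000) / (6) = 0.333
  v = (5 - (1)·0.333 - (3)·0.000) / (7) = 0.667
  w = (-1 - (2)·0.333 - (-3)·0.667) / (6) = 0.056
Iteration 2:
  u = (2 - (-2)·0.667 - (2)·0.056) / (6) = 0.537
  v = (5 - (1)·0.537 - (3)·0.056) / (7) = 0.614
  w = (-1 - (2)·0.537 - (-3)·0.614) / (6) = -0.039
Iteration 3:
  u = (2 - (-2)·0.614 - (2)·-0.039) / (6) = 0.551
  v = (5 - (1)·0.551 - (3)·-0.039) / (7) = 0.652
  w = (-1 - (2)·0.551 - (-3)·0.652) / (6) = -0.024
Change: (0.014, 0.038, 0.015) → max |·| = 0.038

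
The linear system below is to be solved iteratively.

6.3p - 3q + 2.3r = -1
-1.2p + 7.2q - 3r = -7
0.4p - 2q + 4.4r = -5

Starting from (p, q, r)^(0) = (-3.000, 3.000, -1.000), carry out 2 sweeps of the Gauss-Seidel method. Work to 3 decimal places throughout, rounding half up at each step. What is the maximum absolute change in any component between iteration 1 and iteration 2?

1.671

Iteration 1:
  p = (-1 - (-3)·3.000 - (2.3)·-1.000) / (6.3) = 1.635
  q = (-7 - (-1.2)·1.635 - (-3)·-1.000) / (7.2) = -1.116
  r = (-5 - (0.4)·1.635 - (-2)·-1.116) / (4.4) = -1.792
Iteration 2:
  p = (-1 - (-3)·-1.116 - (2.3)·-1.792) / (6.3) = -0.036
  q = (-7 - (-1.2)·-0.036 - (-3)·-1.792) / (7.2) = -1.725
  r = (-5 - (0.4)·-0.036 - (-2)·-1.725) / (4.4) = -1.917
Change: (-1.671, -0.609, -0.125) → max |·| = 1.671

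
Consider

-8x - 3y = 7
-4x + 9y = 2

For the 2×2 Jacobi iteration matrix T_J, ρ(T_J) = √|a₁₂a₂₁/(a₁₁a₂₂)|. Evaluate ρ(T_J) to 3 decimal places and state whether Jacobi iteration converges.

0.408

a₁₂a₂₁/(a₁₁a₂₂) = (-3)·(-4) / ((-8)·(9)) = -0.166667
ρ = √|-0.166667| = √0.166667 = 0.408
ρ < 1, so Jacobi converges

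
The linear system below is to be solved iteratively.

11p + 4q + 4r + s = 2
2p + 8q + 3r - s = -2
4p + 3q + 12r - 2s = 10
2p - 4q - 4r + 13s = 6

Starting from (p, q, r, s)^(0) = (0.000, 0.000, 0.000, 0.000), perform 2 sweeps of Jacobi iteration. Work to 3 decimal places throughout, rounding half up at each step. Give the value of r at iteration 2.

Iteration 1:
  p = (2 - (4)·0.000 - (4)·0.000 - (1)·0.000) / (11) = 0.182
  q = (-2 - (2)·0.000 - (3)·0.000 - (-1)·0.000) / (8) = -0.250
  r = (10 - (4)·0.000 - (3)·0.000 - (-2)·0.000) / (12) = 0.833
  s = (6 - (2)·0.000 - (-4)·0.000 - (-4)·0.000) / (13) = 0.462
Iteration 2:
  p = (2 - (4)·-0.250 - (4)·0.833 - (1)·0.462) / (11) = -0.072
  q = (-2 - (2)·0.182 - (3)·0.833 - (-1)·0.462) / (8) = -0.550
  r = (10 - (4)·0.182 - (3)·-0.250 - (-2)·0.462) / (12) = 0.912
  s = (6 - (2)·0.182 - (-4)·-0.250 - (-4)·0.833) / (13) = 0.613

0.912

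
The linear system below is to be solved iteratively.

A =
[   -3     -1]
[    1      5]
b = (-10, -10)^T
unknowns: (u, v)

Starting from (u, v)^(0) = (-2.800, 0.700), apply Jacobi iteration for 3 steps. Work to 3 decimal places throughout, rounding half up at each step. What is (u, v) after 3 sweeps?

Iteration 1:
  u = (-10 - (-1)·0.700) / (-3) = 3.100
  v = (-10 - (1)·-2.800) / (5) = -1.440
Iteration 2:
  u = (-10 - (-1)·-1.440) / (-3) = 3.813
  v = (-10 - (1)·3.100) / (5) = -2.620
Iteration 3:
  u = (-10 - (-1)·-2.620) / (-3) = 4.207
  v = (-10 - (1)·3.813) / (5) = -2.763

(4.207, -2.763)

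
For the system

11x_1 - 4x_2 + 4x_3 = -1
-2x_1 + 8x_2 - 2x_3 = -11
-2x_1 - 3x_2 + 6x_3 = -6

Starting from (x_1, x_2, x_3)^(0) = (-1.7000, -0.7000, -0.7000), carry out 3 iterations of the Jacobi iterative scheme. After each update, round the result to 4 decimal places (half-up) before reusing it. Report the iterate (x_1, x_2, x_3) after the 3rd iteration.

(-0.0397, -1.9075, -1.9758)

Iteration 1:
  x_1 = (-1 - (-4)·-0.7000 - (4)·-0.7000) / (11) = -0.0909
  x_2 = (-11 - (-2)·-1.7000 - (-2)·-0.7000) / (8) = -1.9750
  x_3 = (-6 - (-2)·-1.7000 - (-3)·-0.7000) / (6) = -1.9167
Iteration 2:
  x_1 = (-1 - (-4)·-1.9750 - (4)·-1.9167) / (11) = -0.1121
  x_2 = (-11 - (-2)·-0.0909 - (-2)·-1.9167) / (8) = -1.8769
  x_3 = (-6 - (-2)·-0.0909 - (-3)·-1.9750) / (6) = -2.0178
Iteration 3:
  x_1 = (-1 - (-4)·-1.8769 - (4)·-2.0178) / (11) = -0.0397
  x_2 = (-11 - (-2)·-0.1121 - (-2)·-2.0178) / (8) = -1.9075
  x_3 = (-6 - (-2)·-0.1121 - (-3)·-1.8769) / (6) = -1.9758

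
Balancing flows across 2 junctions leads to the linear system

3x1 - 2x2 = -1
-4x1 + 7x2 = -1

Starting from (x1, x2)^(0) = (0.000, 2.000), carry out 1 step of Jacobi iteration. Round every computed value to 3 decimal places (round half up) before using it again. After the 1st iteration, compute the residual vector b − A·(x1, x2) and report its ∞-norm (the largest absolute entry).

4.286

Iteration 1:
  x1 = (-1 - (-2)·2.000) / (3) = 1.000
  x2 = (-1 - (-4)·0.000) / (7) = -0.143
Residual b − A·x = (-4.286, 4.001); ∞-norm = 4.286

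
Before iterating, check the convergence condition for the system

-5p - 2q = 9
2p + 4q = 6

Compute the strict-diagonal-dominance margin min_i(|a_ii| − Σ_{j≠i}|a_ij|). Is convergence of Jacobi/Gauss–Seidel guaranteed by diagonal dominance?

2

row 1: |-5| − (2) = 3
row 2: |4| − (2) = 2
minimum over rows = 2 → strictly diagonally dominant (convergence guaranteed)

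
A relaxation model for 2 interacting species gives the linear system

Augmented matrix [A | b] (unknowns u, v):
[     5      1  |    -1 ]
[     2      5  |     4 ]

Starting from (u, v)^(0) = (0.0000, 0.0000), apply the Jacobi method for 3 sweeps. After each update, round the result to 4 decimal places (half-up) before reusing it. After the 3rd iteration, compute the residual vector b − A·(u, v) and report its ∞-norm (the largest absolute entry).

Iteration 1:
  u = (-1 - (1)·0.0000) / (5) = -0.2000
  v = (4 - (2)·0.0000) / (5) = 0.8000
Iteration 2:
  u = (-1 - (1)·0.8000) / (5) = -0.3600
  v = (4 - (2)·-0.2000) / (5) = 0.8800
Iteration 3:
  u = (-1 - (1)·0.8800) / (5) = -0.3760
  v = (4 - (2)·-0.3600) / (5) = 0.9440
Residual b − A·x = (-0.0640, 0.0320); ∞-norm = 0.0640

0.0640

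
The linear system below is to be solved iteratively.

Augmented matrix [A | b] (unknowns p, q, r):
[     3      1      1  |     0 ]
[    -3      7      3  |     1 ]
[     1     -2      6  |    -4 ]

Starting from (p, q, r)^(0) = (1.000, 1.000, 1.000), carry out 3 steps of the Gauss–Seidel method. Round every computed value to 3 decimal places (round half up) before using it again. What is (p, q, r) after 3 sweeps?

(-0.043, 0.349, -0.543)

Iteration 1:
  p = (0 - (1)·1.000 - (1)·1.000) / (3) = -0.667
  q = (1 - (-3)·-0.667 - (3)·1.000) / (7) = -0.572
  r = (-4 - (1)·-0.667 - (-2)·-0.572) / (6) = -0.746
Iteration 2:
  p = (0 - (1)·-0.572 - (1)·-0.746) / (3) = 0.439
  q = (1 - (-3)·0.439 - (3)·-0.746) / (7) = 0.651
  r = (-4 - (1)·0.439 - (-2)·0.651) / (6) = -0.523
Iteration 3:
  p = (0 - (1)·0.651 - (1)·-0.523) / (3) = -0.043
  q = (1 - (-3)·-0.043 - (3)·-0.523) / (7) = 0.349
  r = (-4 - (1)·-0.043 - (-2)·0.349) / (6) = -0.543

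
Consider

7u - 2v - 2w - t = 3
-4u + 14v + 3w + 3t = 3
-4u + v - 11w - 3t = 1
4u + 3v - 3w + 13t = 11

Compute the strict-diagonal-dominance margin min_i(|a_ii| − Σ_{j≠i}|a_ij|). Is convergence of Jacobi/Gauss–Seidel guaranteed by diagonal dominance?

row 1: |7| − (2+2+1) = 2
row 2: |14| − (4+3+3) = 4
row 3: |-11| − (4+1+3) = 3
row 4: |13| − (4+3+3) = 3
minimum over rows = 2 → strictly diagonally dominant (convergence guaranteed)

2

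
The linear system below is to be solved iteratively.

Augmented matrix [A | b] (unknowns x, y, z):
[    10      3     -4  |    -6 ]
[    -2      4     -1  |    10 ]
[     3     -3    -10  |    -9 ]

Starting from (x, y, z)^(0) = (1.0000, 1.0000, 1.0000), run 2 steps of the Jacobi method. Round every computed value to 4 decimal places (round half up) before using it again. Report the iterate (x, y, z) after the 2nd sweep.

Iteration 1:
  x = (-6 - (3)·1.0000 - (-4)·1.0000) / (10) = -0.5000
  y = (10 - (-2)·1.0000 - (-1)·1.0000) / (4) = 3.2500
  z = (-9 - (3)·1.0000 - (-3)·1.0000) / (-10) = 0.9000
Iteration 2:
  x = (-6 - (3)·3.2500 - (-4)·0.9000) / (10) = -1.2150
  y = (10 - (-2)·-0.5000 - (-1)·0.9000) / (4) = 2.4750
  z = (-9 - (3)·-0.5000 - (-3)·3.2500) / (-10) = -0.2250

(-1.2150, 2.4750, -0.2250)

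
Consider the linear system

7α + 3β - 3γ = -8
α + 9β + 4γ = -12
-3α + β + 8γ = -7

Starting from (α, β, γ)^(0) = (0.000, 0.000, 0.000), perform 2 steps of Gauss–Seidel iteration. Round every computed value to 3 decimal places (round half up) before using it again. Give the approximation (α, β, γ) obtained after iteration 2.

Iteration 1:
  α = (-8 - (3)·0.000 - (-3)·0.000) / (7) = -1.143
  β = (-12 - (1)·-1.143 - (4)·0.000) / (9) = -1.206
  γ = (-7 - (-3)·-1.143 - (1)·-1.206) / (8) = -1.153
Iteration 2:
  α = (-8 - (3)·-1.206 - (-3)·-1.153) / (7) = -1.120
  β = (-12 - (1)·-1.120 - (4)·-1.153) / (9) = -0.696
  γ = (-7 - (-3)·-1.120 - (1)·-0.696) / (8) = -1.208

(-1.120, -0.696, -1.208)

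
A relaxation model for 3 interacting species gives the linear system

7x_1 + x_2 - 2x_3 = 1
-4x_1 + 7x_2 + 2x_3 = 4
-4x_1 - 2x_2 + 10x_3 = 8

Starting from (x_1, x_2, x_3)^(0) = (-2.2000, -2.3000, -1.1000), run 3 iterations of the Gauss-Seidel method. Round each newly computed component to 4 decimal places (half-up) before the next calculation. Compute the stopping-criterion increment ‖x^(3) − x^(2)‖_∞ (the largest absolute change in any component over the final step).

0.0625

Iteration 1:
  x_1 = (1 - (1)·-2.3000 - (-2)·-1.1000) / (7) = 0.1571
  x_2 = (4 - (-4)·0.1571 - (2)·-1.1000) / (7) = 0.9755
  x_3 = (8 - (-4)·0.1571 - (-2)·0.9755) / (10) = 1.0579
Iteration 2:
  x_1 = (1 - (1)·0.9755 - (-2)·1.0579) / (7) = 0.3058
  x_2 = (4 - (-4)·0.3058 - (2)·1.0579) / (7) = 0.4439
  x_3 = (8 - (-4)·0.3058 - (-2)·0.4439) / (10) = 1.0111
Iteration 3:
  x_1 = (1 - (1)·0.4439 - (-2)·1.0111) / (7) = 0.3683
  x_2 = (4 - (-4)·0.3683 - (2)·1.0111) / (7) = 0.4930
  x_3 = (8 - (-4)·0.3683 - (-2)·0.4930) / (10) = 1.0459
Change: (0.0625, 0.0491, 0.0348) → max |·| = 0.0625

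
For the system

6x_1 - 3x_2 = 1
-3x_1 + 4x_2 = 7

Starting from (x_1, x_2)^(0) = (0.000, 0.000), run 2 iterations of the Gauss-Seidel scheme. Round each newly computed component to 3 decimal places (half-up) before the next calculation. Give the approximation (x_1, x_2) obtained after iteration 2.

(1.104, 2.578)

Iteration 1:
  x_1 = (1 - (-3)·0.000) / (6) = 0.167
  x_2 = (7 - (-3)·0.167) / (4) = 1.875
Iteration 2:
  x_1 = (1 - (-3)·1.875) / (6) = 1.104
  x_2 = (7 - (-3)·1.104) / (4) = 2.578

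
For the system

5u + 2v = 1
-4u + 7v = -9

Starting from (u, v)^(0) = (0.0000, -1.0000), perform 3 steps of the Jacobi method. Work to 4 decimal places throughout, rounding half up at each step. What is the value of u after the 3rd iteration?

0.5772

Iteration 1:
  u = (1 - (2)·-1.0000) / (5) = 0.6000
  v = (-9 - (-4)·0.0000) / (7) = -1.2857
Iteration 2:
  u = (1 - (2)·-1.2857) / (5) = 0.7143
  v = (-9 - (-4)·0.6000) / (7) = -0.9429
Iteration 3:
  u = (1 - (2)·-0.9429) / (5) = 0.5772
  v = (-9 - (-4)·0.7143) / (7) = -0.8775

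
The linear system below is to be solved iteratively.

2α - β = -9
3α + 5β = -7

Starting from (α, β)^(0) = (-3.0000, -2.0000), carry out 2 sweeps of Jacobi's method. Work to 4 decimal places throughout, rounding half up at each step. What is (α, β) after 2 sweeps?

(-4.3000, 1.9000)

Iteration 1:
  α = (-9 - (-1)·-2.0000) / (2) = -5.5000
  β = (-7 - (3)·-3.0000) / (5) = 0.4000
Iteration 2:
  α = (-9 - (-1)·0.4000) / (2) = -4.3000
  β = (-7 - (3)·-5.5000) / (5) = 1.9000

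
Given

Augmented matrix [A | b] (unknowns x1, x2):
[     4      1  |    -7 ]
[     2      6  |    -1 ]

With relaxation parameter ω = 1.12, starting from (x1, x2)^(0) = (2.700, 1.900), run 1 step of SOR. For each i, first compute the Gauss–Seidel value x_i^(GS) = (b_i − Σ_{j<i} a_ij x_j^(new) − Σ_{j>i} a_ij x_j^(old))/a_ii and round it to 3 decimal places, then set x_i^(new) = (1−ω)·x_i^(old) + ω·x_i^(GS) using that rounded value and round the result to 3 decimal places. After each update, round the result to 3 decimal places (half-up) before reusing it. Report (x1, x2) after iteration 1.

(-2.816, 0.637)

Iteration 1:
  x1: GS value = (-7 - (1)·1.900) / (4) = -2.225;  x1 ← (1−ω)·2.700 + ω·-2.225 = -2.816
  x2: GS value = (-1 - (2)·-2.816) / (6) = 0.772;  x2 ← (1−ω)·1.900 + ω·0.772 = 0.637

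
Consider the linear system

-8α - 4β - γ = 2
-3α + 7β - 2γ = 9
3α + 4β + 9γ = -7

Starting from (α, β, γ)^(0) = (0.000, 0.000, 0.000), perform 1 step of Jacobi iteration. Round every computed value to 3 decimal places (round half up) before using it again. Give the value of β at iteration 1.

1.286

Iteration 1:
  α = (2 - (-4)·0.000 - (-1)·0.000) / (-8) = -0.250
  β = (9 - (-3)·0.000 - (-2)·0.000) / (7) = 1.286
  γ = (-7 - (3)·0.000 - (4)·0.000) / (9) = -0.778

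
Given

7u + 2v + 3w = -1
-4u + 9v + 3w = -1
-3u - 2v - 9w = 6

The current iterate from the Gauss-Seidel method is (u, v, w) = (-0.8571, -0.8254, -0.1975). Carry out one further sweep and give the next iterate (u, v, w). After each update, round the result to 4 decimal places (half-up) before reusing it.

(0.1776, 0.0337, -0.7334)

One sweep:
  u = (-1 - (2)·-0.8254 - (3)·-0.1975) / (7) = 0.1776
  v = (-1 - (-4)·0.1776 - (3)·-0.1975) / (9) = 0.0337
  w = (6 - (-3)·0.1776 - (-2)·0.0337) / (-9) = -0.7334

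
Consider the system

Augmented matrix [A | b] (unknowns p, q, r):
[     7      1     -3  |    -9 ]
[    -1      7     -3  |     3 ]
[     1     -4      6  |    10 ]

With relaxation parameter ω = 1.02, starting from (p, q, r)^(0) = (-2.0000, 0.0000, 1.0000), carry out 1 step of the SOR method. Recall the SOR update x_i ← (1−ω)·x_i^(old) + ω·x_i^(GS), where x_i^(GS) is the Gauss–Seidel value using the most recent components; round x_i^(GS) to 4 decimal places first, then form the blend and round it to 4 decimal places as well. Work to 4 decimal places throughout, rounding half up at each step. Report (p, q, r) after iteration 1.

(-0.8342, 0.7528, 2.3338)

Iteration 1:
  p: GS value = (-9 - (1)·0.0000 - (-3)·1.0000) / (7) = -0.8571;  p ← (1−ω)·-2.0000 + ω·-0.8571 = -0.8342
  q: GS value = (3 - (-1)·-0.8342 - (-3)·1.0000) / (7) = 0.7380;  q ← (1−ω)·0.0000 + ω·0.7380 = 0.7528
  r: GS value = (10 - (1)·-0.8342 - (-4)·0.7528) / (6) = 2.3076;  r ← (1−ω)·1.0000 + ω·2.3076 = 2.3338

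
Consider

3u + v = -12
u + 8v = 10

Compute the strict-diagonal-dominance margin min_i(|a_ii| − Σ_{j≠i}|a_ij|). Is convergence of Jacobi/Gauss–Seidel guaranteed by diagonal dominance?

row 1: |3| − (1) = 2
row 2: |8| − (1) = 7
minimum over rows = 2 → strictly diagonally dominant (convergence guaranteed)

2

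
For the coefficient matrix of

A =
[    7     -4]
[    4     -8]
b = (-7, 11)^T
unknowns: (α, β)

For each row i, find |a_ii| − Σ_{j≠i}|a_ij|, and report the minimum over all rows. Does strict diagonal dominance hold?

3

row 1: |7| − (4) = 3
row 2: |-8| − (4) = 4
minimum over rows = 3 → strictly diagonally dominant (convergence guaranteed)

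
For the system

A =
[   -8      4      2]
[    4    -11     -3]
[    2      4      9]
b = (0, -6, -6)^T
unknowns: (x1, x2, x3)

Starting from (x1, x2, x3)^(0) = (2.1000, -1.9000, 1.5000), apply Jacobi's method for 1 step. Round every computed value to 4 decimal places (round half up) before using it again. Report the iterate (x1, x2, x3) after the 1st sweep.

(-0.5750, 0.9000, -0.2889)

Iteration 1:
  x1 = (0 - (4)·-1.9000 - (2)·1.5000) / (-8) = -0.5750
  x2 = (-6 - (4)·2.1000 - (-3)·1.5000) / (-11) = 0.9000
  x3 = (-6 - (2)·2.1000 - (4)·-1.9000) / (9) = -0.2889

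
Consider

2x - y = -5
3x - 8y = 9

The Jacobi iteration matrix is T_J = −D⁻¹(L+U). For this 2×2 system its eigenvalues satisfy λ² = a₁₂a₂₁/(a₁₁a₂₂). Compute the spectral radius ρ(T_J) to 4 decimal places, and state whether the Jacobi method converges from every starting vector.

0.4330

a₁₂a₂₁/(a₁₁a₂₂) = (-1)·(3) / ((2)·(-8)) = 0.187500
ρ = √|0.187500| = √0.187500 = 0.4330
ρ < 1, so Jacobi converges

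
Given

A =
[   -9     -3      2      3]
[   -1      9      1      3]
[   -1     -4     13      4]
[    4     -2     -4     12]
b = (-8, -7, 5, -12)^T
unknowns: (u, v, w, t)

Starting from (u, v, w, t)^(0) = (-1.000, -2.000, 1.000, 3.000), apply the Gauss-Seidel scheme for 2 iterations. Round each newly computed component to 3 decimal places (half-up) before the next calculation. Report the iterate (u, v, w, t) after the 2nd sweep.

Iteration 1:
  u = (-8 - (-3)·-2.000 - (2)·1.000 - (3)·3.000) / (-9) = 2.778
  v = (-7 - (-1)·2.778 - (1)·1.000 - (3)·3.000) / (9) = -1.580
  w = (5 - (-1)·2.778 - (-4)·-1.580 - (4)·3.000) / (13) = -0.811
  t = (-12 - (4)·2.778 - (-2)·-1.580 - (-4)·-0.811) / (12) = -2.460
Iteration 2:
  u = (-8 - (-3)·-1.580 - (2)·-0.811 - (3)·-2.460) / (-9) = 0.415
  v = (-7 - (-1)·0.415 - (1)·-0.811 - (3)·-2.460) / (9) = 0.178
  w = (5 - (-1)·0.415 - (-4)·0.178 - (4)·-2.460) / (13) = 1.228
  t = (-12 - (4)·0.415 - (-2)·0.178 - (-4)·1.228) / (12) = -0.699

(0.415, 0.178, 1.228, -0.699)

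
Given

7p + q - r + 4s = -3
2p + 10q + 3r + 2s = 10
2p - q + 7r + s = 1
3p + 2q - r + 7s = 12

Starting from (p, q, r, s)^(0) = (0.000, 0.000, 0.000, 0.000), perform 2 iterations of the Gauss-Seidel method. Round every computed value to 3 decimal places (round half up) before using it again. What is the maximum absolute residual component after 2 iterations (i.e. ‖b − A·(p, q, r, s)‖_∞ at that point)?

1.804

Iteration 1:
  p = (-3 - (1)·0.000 - (-1)·0.000 - (4)·0.000) / (7) = -0.429
  q = (10 - (2)·-0.429 - (3)·0.000 - (2)·0.000) / (10) = 1.086
  r = (1 - (2)·-0.429 - (-1)·1.086 - (1)·0.000) / (7) = 0.421
  s = (12 - (3)·-0.429 - (2)·1.086 - (-1)·0.421) / (7) = 1.648
Iteration 2:
  p = (-3 - (1)·1.086 - (-1)·0.421 - (4)·1.648) / (7) = -1.465
  q = (10 - (2)·-1.465 - (3)·0.421 - (2)·1.648) / (10) = 0.837
  r = (1 - (2)·-1.465 - (-1)·0.837 - (1)·1.648) / (7) = 0.446
  s = (12 - (3)·-1.465 - (2)·0.837 - (-1)·0.446) / (7) = 2.167
Residual b − A·x = (-1.804, -1.112, -0.522, -0.002); ∞-norm = 1.804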